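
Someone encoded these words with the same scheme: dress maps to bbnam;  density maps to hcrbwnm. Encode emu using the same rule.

The output letters match the input read backwards, each shifted +9: dress reversed is sserd. Read the word backwards and shift each letter +9.
On emu: reverse → ume; then shift: u+9=d, m+9=v, e+9=n.

dvn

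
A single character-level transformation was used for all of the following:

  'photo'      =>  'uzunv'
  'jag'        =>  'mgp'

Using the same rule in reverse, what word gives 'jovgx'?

rapid

The output letters match the input read backwards, each shifted +6: photo reversed is otohp. The word is reversed, then every letter is shifted forward by 6.
Decoding jovgx: shift back: j−6=d, o−6=i, v−6=p, g−6=a, x−6=r → dipar; then reverse → rapid.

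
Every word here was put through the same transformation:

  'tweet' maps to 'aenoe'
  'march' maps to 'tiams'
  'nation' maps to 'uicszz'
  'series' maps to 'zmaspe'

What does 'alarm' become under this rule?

In tweet: t→a is +7, w→e is +8, e→n is +9, e→o is +10 — the shift increases by 1 each position. Letter i (0-indexed) is shifted by i+7, so successive shifts are 7, 8, 9, ….
On alarm: a+7=h, l+8=t, a+9=j, r+10=b, m+11=x.

htjbx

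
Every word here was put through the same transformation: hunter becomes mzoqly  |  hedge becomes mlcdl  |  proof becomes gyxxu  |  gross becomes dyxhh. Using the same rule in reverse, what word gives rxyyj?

h(7)→m(12) and u(20)→z(25) fit y≡9x+1 (mod 26); the inverse of 9 mod 26 is 3. Each letter's alphabet position (a=0..z=25) is mapped through 9·x+1 mod 26 — an affine cipher.
Undoing it on rxyyj: r(17)→3·(17−1)≡22=w; x(23)→3·(23−1)≡14=o; y(24)→3·(24−1)≡17=r; y(24)→3·(24−1)≡17=r; j(9)→3·(9−1)≡24=y (all mod 26).

worry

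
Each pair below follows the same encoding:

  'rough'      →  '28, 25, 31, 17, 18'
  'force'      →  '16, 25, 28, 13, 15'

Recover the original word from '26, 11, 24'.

Letters become their 1-based position plus 10 (so a→11, b→12, …).
Undoing it on 26, 11, 24: 26→(26−10)÷1=16=p, 11→(11−10)÷1=1=a, 24→(24−10)÷1=14=n.

pan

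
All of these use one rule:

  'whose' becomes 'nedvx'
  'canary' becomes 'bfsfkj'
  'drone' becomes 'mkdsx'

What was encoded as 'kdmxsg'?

rodent

This is an affine cipher: with a=0,…,z=25, each position x becomes (11x+5) mod 26.
Undoing it on kdmxsg: k(10)→19·(10−5)≡17=r; d(3)→19·(3−5)≡14=o; m(12)→19·(12−5)≡3=d; x(23)→19·(23−5)≡4=e; s(18)→19·(18−5)≡13=n; g(6)→19·(6−5)≡19=t (all mod 26).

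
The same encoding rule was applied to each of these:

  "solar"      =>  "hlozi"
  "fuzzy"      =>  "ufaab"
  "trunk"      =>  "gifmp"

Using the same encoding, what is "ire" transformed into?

riv

Each pair mirrors across the alphabet (s↔h, o↔l, l↔o): positions sum to 25. Letters are reflected about the middle of the alphabet (position → 25−position): Atbash.
For ire: i↔r, r↔i, e↔v.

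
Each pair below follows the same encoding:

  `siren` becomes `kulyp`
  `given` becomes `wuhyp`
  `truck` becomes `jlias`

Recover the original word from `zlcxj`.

draft

s(18)→k(10) and i(8)→u(20) fit y≡25x+2 (mod 26); the inverse of 25 mod 26 is 25. This is an affine cipher: with a=0,…,z=25, each position x becomes (25x+2) mod 26.
Decoding zlcxj: z(25)→25·(25−2)≡3=d; l(11)→25·(11−2)≡17=r; c(2)→25·(2−2)≡0=a; x(23)→25·(23−2)≡5=f; j(9)→25·(9−2)≡19=t (all mod 26).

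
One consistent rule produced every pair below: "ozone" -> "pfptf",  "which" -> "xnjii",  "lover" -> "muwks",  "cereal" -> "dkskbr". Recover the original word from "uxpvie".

trophy

Shifts by position in ozone: pos 0: o→p (+1), pos 1: z→f (+6), pos 2: o→p (+1), pos 3: n→t (+6) — repeating every 2. It's a Vigenère-style cipher with numeric key [1,6]: position i shifts by key[i mod 2].
Undoing it on uxpvie: u−1=t, x−6=r, p−1=o, v−6=p, i−1=h, e−6=y.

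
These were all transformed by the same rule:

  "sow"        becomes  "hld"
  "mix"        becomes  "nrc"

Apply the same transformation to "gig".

Each pair mirrors across the alphabet (s↔h, o↔l, w↔d): positions sum to 25. Each letter is replaced by its mirror in the alphabet: a↔z, b↔y, c↔x, and so on (the Atbash cipher).
For gig: g↔t, i↔r, g↔t.

trt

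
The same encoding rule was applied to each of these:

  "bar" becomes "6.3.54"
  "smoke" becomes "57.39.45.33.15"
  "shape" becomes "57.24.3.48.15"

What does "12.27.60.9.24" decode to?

b(#2)→6 and a(#1)→3: differences scale by 3, so n = 3·pos + 0. Each letter becomes 3×(its alphabet position, a=1..z=26).
Undoing it on 12.27.60.9.24: 12→(12−0)÷3=4=d, 27→(27−0)÷3=9=i, 60→(60−0)÷3=20=t, 9→(9−0)÷3=3=c, 24→(24−0)÷3=8=h.

ditch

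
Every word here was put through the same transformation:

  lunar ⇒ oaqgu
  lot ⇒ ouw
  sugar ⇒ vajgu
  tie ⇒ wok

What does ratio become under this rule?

The shift depends on letter class: consonant l→o is +3, but vowel u→a is +6. Vowels shift forward by 6 and consonants shift forward by 3.
On ratio: r(cons)+3=u, a(vowel)+6=g, t(cons)+3=w, i(vowel)+6=o, o(vowel)+6=u.

ugwou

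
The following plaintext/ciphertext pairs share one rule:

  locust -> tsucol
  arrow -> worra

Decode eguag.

gauge

The output letters match the input read backwards: locust reversed is tsucol. The word is simply reversed.
Reversing it on eguag: then reverse → gauge.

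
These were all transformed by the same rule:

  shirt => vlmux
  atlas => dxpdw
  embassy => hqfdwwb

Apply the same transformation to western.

Shifts by position in shirt: pos 0: s→v (+3), pos 1: h→l (+4), pos 2: i→m (+4), pos 3: r→u (+3), pos 4: t→x (+4) — repeating every 3. A repeating key of period 3 is used — shifts +3, +4, +4 over and over.
Applying it to western: w+3=z, e+4=i, s+4=w, t+3=w, e+4=i, r+4=v, n+3=q.

ziwwivq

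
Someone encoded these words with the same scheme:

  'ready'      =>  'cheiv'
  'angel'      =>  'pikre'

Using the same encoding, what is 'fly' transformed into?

The output letters match the input read backwards, each shifted +4: ready reversed is ydaer. Two steps: reverse the string, then apply a Caesar shift of +4.
On fly: reverse → ylf; then shift: y+4=c, l+4=p, f+4=j.

cpj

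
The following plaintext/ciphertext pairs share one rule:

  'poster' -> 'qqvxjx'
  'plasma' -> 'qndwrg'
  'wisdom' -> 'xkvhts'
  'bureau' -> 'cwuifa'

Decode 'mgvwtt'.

lesson

In poster: p→q is +1, o→q is +2, s→v is +3, t→x is +4 — the shift increases by 1 each position. The shift increases by 1 at each position, starting from +1: 1, 2, 3, ….
Decoding mgvwtt: m−1=l, g−2=e, v−3=s, w−4=s, t−5=o, t−6=n.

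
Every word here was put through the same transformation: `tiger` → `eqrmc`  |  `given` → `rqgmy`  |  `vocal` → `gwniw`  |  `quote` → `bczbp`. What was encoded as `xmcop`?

merge

Shifts by position in tiger: pos 0: t→e (+11), pos 1: i→q (+8), pos 2: g→r (+11), pos 3: e→m (+8) — repeating every 2. It's a Vigenère-style cipher with numeric key [11,8]: position i shifts by key[i mod 2].
Undoing it on xmcop: x−11=m, m−8=e, c−11=r, o−8=g, p−11=e.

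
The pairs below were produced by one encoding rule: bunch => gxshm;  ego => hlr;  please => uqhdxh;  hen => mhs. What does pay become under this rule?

The shift depends on letter class: consonant b→g is +5, but vowel u→x is +3. Two shifts are in play — +3 for a/e/i/o/u, +5 for every other letter.
For pay: p(cons)+5=u, a(vowel)+3=d, y(cons)+5=d.

udd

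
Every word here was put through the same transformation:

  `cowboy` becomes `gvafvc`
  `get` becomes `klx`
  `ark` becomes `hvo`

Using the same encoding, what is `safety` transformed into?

whjlxc

The shift depends on letter class: consonant c→g is +4, but vowel o→v is +7. Two shifts are in play — +7 for a/e/i/o/u, +4 for every other letter.
For safety: s(cons)+4=w, a(vowel)+7=h, f(cons)+4=j, e(vowel)+7=l, t(cons)+4=x, y(cons)+4=c.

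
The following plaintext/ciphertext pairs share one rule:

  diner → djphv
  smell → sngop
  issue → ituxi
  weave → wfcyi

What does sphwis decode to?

Each letter shifts forward by its position index (0, 1, 2, …) — the shift grows by one for each successive letter.
Undoing it on sphwis: s−0=s, p−1=o, h−2=f, w−3=t, i−4=e, s−5=n.

soften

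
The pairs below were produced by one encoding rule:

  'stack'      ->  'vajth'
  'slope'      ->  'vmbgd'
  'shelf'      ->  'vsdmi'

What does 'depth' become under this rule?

ydgas

Each letter's alphabet position (a=0..z=25) is mapped through 5·x+9 mod 26 — an affine cipher.
For depth: d(3)→5·3+9≡24=y; e(4)→5·4+9≡3=d; p(15)→5·15+9≡6=g; t(19)→5·19+9≡0=a; h(7)→5·7+9≡18=s (all mod 26).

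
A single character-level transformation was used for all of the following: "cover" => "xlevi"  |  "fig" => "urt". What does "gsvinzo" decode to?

thermal

This is the alphabet-reversal cipher (Atbash): a becomes z, b becomes y, etc.
Reversing it on gsvinzo: g↔t, s↔h, v↔e, i↔r, n↔m, z↔a, o↔l.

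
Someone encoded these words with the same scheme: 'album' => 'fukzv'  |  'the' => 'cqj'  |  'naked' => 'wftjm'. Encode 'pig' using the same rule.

ynp

Two shifts are in play — +5 for a/e/i/o/u, +9 for every other letter.
Applying it to pig: p(cons)+9=y, i(vowel)+5=n, g(cons)+9=p.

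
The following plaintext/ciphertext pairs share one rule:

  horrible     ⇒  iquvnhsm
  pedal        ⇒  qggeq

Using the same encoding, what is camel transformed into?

dcpiq

In horrible: h→i is +1, o→q is +2, r→u is +3, r→v is +4 — the shift increases by 1 each position. Each letter shifts forward by (position + 1), i.e. 1, 2, 3, … — the shift grows by one for each successive letter.
On camel: c+1=d, a+2=c, m+3=p, e+4=i, l+5=q.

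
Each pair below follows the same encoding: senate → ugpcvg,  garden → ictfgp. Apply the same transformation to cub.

ewd

Compare letters: s→u is +2, e→g is +2, n→p is +2 — a constant shift. Each letter is shifted forward by 2 in the alphabet (a Caesar shift of +2).
Applying it to cub: c+2=e, u+2=w, b+2=d.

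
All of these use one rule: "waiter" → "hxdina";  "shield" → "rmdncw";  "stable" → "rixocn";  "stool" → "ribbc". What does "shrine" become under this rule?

Treating letters as 0–25, the rule is x ↦ 17x + 23 (mod 26).
Applying it to shrine: s(18)→17·18+23≡17=r; h(7)→17·7+23≡12=m; r(17)→17·17+23≡0=a; i(8)→17·8+23≡3=d; n(13)→17·13+23≡10=k; e(4)→17·4+23≡13=n (all mod 26).

rmadkn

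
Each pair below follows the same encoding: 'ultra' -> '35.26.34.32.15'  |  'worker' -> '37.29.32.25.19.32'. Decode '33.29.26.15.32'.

solar

u is letter #21 and maps to 35: an offset of 14. Letters become their 1-based position plus 14 (so a→15, b→16, …).
Decoding 33.29.26.15.32: 33→(33−14)÷1=19=s, 29→(29−14)÷1=15=o, 26→(26−14)÷1=12=l, 15→(15−14)÷1=1=a, 32→(32−14)÷1=18=r.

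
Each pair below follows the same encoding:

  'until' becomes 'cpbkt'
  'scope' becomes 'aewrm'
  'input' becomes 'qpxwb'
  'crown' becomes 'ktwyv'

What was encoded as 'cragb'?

upset

Shifts by position in until: pos 0: u→c (+8), pos 1: n→p (+2), pos 2: t→b (+8), pos 3: i→k (+2) — repeating every 2. A repeating key of period 2 is used — shifts +8, +2 over and over.
Decoding cragb: c−8=u, r−2=p, a−8=s, g−2=e, b−8=t.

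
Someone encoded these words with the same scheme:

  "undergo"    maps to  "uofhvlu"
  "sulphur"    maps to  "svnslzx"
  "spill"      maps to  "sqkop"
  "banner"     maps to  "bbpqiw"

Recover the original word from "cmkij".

cliff

The shift increases by 1 at each position, starting from +0: 0, 1, 2, ….
Reversing it on cmkij: c−0=c, m−1=l, k−2=i, i−3=f, j−4=f.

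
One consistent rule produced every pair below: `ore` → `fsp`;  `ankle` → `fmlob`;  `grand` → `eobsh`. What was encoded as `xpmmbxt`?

The output letters match the input read backwards, each shifted +1: ore reversed is ero. Two steps: reverse the string, then apply a Caesar shift of +1.
Decoding xpmmbxt: shift back: x−1=w, p−1=o, m−1=l, m−1=l, b−1=a, x−1=w, t−1=s → wollaws; then reverse → swallow.

swallow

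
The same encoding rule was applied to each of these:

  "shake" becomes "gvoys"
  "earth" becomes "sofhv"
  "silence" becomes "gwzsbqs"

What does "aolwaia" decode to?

maximum

Compare letters: s→g is +14, h→v is +14, a→o is +14 — a constant shift. Every letter moves 14 places later in the alphabet, wrapping around z→a.
Reversing it on aolwaia: a−14=m, o−14=a, l−14=x, w−14=i, a−14=m, i−14=u, a−14=m.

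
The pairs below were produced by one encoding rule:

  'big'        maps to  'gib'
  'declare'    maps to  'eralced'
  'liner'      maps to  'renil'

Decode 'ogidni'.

The output letters match the input read backwards: big reversed is gib. The word is simply reversed.
Decoding ogidni: then reverse → indigo.

indigo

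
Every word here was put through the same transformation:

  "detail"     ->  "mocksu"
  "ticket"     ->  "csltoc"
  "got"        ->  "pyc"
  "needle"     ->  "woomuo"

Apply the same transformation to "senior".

bowsya

The shift depends on letter class: consonant d→m is +9, but vowel e→o is +10. The rule splits by letter class: vowels +10, consonants +9.
On senior: s(cons)+9=b, e(vowel)+10=o, n(cons)+9=w, i(vowel)+10=s, o(vowel)+10=y, r(cons)+9=a.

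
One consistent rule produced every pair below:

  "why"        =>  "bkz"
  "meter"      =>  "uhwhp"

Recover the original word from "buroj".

The output letters match the input read backwards, each shifted +3: why reversed is yhw. Read the word backwards and shift each letter +3.
Reversing it on buroj: shift back: b−3=y, u−3=r, r−3=o, o−3=l, j−3=g → yrolg; then reverse → glory.

glory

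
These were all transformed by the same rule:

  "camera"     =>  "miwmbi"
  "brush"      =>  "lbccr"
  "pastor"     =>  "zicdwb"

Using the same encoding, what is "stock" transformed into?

cdwmu

The shift depends on letter class: consonant c→m is +10, but vowel a→i is +8. Two shifts are in play — +8 for a/e/i/o/u, +10 for every other letter.
For stock: s(cons)+10=c, t(cons)+10=d, o(vowel)+8=w, c(cons)+10=m, k(cons)+10=u.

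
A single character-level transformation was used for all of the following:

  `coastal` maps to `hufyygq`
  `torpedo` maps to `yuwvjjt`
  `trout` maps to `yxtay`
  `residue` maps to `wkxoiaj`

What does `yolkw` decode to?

tiger

Shifts by position in coastal: pos 0: c→h (+5), pos 1: o→u (+6), pos 2: a→f (+5), pos 3: s→y (+6) — repeating every 2. The shifts repeat in a cycle of length 2: positions 0,1,… shift by +5, +6, then the pattern repeats.
Reversing it on yolkw: y−5=t, o−6=i, l−5=g, k−6=e, w−5=r.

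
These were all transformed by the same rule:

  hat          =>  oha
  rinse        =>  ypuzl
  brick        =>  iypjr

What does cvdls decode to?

Compare letters: h→o is +7, a→h is +7, t→a is +7 — a constant shift. It's a constant shift of +7 (ROT7).
Reversing it on cvdls: c−7=v, v−7=o, d−7=w, l−7=e, s−7=l.

vowel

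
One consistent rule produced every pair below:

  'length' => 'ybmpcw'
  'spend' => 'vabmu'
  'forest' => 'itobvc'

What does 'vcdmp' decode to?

sting

l(11)→y(24) and e(4)→b(1) fit y≡7x+25 (mod 26); the inverse of 7 mod 26 is 15. This is an affine cipher: with a=0,…,z=25, each position x becomes (7x+25) mod 26.
Decoding vcdmp: v(21)→15·(21−25)≡18=s; c(2)→15·(2−25)≡19=t; d(3)→15·(3−25)≡8=i; m(12)→15·(12−25)≡13=n; p(15)→15·(15−25)≡6=g (all mod 26).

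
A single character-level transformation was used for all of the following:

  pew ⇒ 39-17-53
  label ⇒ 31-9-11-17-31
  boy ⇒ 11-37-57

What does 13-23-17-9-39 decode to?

cheap

p(#16)→39 and e(#5)→17: differences scale by 2, so n = 2·pos + 7. Each letter becomes 2×(its alphabet position, a=1..z=26) + 7.
Decoding 13-23-17-9-39: 13→(13−7)÷2=3=c, 23→(23−7)÷2=8=h, 17→(17−7)÷2=5=e, 9→(9−7)÷2=1=a, 39→(39−7)÷2=16=p.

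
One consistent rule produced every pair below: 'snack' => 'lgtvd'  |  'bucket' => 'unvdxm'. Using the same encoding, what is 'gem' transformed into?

zxf

Compare letters: s→l is +19, n→g is +19, a→t is +19 — a constant shift. This is a Caesar cipher with shift 19.
For gem: g+19=z, e+19=x, m+19=f.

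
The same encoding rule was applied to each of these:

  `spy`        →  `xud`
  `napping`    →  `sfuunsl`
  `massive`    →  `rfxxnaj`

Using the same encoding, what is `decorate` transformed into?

ijhtwfyj

Compare letters: s→x is +5, p→u is +5, y→d is +5 — a constant shift. Every letter moves 5 places later in the alphabet, wrapping around z→a.
For decorate: d+5=i, e+5=j, c+5=h, o+5=t, r+5=w, a+5=f, t+5=y, e+5=j.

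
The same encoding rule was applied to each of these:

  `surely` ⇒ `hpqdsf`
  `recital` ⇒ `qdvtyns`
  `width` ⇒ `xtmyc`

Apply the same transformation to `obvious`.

s(18)→h(7) and u(20)→p(15) fit y≡17x+13 (mod 26); the inverse of 17 mod 26 is 23. This is an affine cipher: with a=0,…,z=25, each position x becomes (17x+13) mod 26.
For obvious: o(14)→17·14+13≡17=r; b(1)→17·1+13≡4=e; v(21)→17·21+13≡6=g; i(8)→17·8+13≡19=t; o(14)→17·14+13≡17=r; u(20)→17·20+13≡15=p; s(18)→17·18+13≡7=h (all mod 26).

regtrph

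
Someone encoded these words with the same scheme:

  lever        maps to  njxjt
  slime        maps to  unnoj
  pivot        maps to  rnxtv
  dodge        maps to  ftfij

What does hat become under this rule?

The shift depends on letter class: consonant l→n is +2, but vowel e→j is +5. Vowels shift forward by 5 and consonants shift forward by 2.
Applying it to hat: h(cons)+2=j, a(vowel)+5=f, t(cons)+2=v.

jfv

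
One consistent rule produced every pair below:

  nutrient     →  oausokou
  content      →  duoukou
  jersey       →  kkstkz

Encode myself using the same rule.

The shift depends on letter class: consonant n→o is +1, but vowel u→a is +6. Vowels shift forward by 6 and consonants shift forward by 1.
For myself: m(cons)+1=n, y(cons)+1=z, s(cons)+1=t, e(vowel)+6=k, l(cons)+1=m, f(cons)+1=g.

nztkmg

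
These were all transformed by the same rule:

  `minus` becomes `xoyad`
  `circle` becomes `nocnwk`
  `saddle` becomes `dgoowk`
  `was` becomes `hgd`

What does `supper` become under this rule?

The shift depends on letter class: consonant m→x is +11, but vowel i→o is +6. Two shifts are in play — +6 for a/e/i/o/u, +11 for every other letter.
On supper: s(cons)+11=d, u(vowel)+6=a, p(cons)+11=a, p(cons)+11=a, e(vowel)+6=k, r(cons)+11=c.

daaakc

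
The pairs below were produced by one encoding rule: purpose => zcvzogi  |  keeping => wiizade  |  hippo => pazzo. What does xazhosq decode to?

This is an affine cipher: with a=0,…,z=25, each position x becomes (11x+16) mod 26.
Reversing it on xazhosq: x(23)→19·(23−16)≡3=d; a(0)→19·(0−16)≡8=i; z(25)→19·(25−16)≡15=p; h(7)→19·(7−16)≡11=l; o(14)→19·(14−16)≡14=o; s(18)→19·(18−16)≡12=m; q(16)→19·(16−16)≡0=a (all mod 26).

diploma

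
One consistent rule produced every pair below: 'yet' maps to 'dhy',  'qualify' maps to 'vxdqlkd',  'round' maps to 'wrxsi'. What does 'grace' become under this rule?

Two shifts are in play — +3 for a/e/i/o/u, +5 for every other letter.
Applying it to grace: g(cons)+5=l, r(cons)+5=w, a(vowel)+3=d, c(cons)+5=h, e(vowel)+3=h.

lwdhh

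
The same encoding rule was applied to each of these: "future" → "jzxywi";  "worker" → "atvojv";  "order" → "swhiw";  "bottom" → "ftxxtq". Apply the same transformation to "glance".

kqerhi

Shifts by position in future: pos 0: f→j (+4), pos 1: u→z (+5), pos 2: t→x (+4), pos 3: u→y (+4), pos 4: r→w (+5), pos 5: e→i (+4) — repeating every 3. The shifts repeat in a cycle of length 3: positions 0,1,… shift by +4, +5, +4, then the pattern repeats.
For glance: g+4=k, l+5=q, a+4=e, n+4=r, c+5=h, e+4=i.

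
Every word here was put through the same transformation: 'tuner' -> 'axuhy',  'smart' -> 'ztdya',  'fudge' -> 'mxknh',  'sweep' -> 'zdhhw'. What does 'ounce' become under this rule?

The shift depends on letter class: consonant t→a is +7, but vowel u→x is +3. The rule splits by letter class: vowels +3, consonants +7.
On ounce: o(vowel)+3=r, u(vowel)+3=x, n(cons)+7=u, c(cons)+7=j, e(vowel)+3=h.

rxujh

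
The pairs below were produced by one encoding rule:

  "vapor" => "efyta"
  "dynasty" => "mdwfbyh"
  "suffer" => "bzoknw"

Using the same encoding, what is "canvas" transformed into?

lfwajx

Shifts by position in vapor: pos 0: v→e (+9), pos 1: a→f (+5), pos 2: p→y (+9), pos 3: o→t (+5) — repeating every 2. A repeating key of period 2 is used — shifts +9, +5 over and over.
On canvas: c+9=l, a+5=f, n+9=w, v+5=a, a+9=j, s+5=x.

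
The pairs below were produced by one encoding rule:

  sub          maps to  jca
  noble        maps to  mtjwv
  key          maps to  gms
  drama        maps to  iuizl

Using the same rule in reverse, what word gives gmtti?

alley

The output letters match the input read backwards, each shifted +8: sub reversed is bus. Read the word backwards and shift each letter +8.
Decoding gmtti: shift back: g−8=y, m−8=e, t−8=l, t−8=l, i−8=a → yella; then reverse → alley.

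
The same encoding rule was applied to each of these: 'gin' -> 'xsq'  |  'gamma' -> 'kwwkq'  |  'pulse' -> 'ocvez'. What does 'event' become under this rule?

The output letters match the input read backwards, each shifted +10: gin reversed is nig. The word is reversed, then every letter is shifted forward by 10.
For event: reverse → tneve; then shift: t+10=d, n+10=x, e+10=o, v+10=f, e+10=o.

dxofo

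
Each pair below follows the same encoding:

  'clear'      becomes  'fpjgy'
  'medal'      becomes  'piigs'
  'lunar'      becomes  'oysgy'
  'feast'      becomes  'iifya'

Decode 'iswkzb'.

In clear: c→f is +3, l→p is +4, e→j is +5, a→g is +6 — the shift increases by 1 each position. Each letter shifts forward by (position + 3), i.e. 3, 4, 5, … — the shift grows by one for each successive letter.
Undoing it on iswkzb: i−3=f, s−4=o, w−5=r, k−6=e, z−7=s, b−8=t.

forest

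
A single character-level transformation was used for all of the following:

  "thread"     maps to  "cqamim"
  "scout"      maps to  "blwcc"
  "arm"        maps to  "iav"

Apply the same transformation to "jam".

siv

The shift depends on letter class: consonant t→c is +9, but vowel e→m is +8. The rule splits by letter class: vowels +8, consonants +9.
For jam: j(cons)+9=s, a(vowel)+8=i, m(cons)+9=v.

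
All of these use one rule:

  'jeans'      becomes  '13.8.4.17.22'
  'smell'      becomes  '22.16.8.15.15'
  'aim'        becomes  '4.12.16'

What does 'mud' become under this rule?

j is letter #10 and maps to 13: an offset of 3. Letters become their 1-based position plus 3 (so a→4, b→5, …).
Applying it to mud: m=13→16, u=21→24, d=4→7.

16.24.7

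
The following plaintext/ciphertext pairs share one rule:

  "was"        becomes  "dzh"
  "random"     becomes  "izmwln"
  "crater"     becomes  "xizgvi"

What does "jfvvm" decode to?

queen

Each letter is replaced by its mirror in the alphabet: a↔z, b↔y, c↔x, and so on (the Atbash cipher).
Decoding jfvvm: j↔q, f↔u, v↔e, v↔e, m↔n.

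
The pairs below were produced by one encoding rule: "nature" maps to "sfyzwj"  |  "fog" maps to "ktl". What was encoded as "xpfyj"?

Compare letters: n→s is +5, a→f is +5, t→y is +5 — a constant shift. Every letter moves 5 places later in the alphabet, wrapping around z→a.
Decoding xpfyj: x−5=s, p−5=k, f−5=a, y−5=t, j−5=e.

skate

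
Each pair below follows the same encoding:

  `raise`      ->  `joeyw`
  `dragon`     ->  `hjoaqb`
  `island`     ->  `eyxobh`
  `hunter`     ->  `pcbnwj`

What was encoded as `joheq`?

Each letter's alphabet position (a=0..z=25) is mapped through 15·x+14 mod 26 — an affine cipher.
Undoing it on joheq: j(9)→7·(9−14)≡17=r; o(14)→7·(14−14)≡0=a; h(7)→7·(7−14)≡3=d; e(4)→7·(4−14)≡8=i; q(16)→7·(16−14)≡14=o (all mod 26).

radio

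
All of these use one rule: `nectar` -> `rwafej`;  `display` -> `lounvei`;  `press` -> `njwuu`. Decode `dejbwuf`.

harvest

Each letter's alphabet position (a=0..z=25) is mapped through 11·x+4 mod 26 — an affine cipher.
Undoing it on dejbwuf: d(3)→19·(3−4)≡7=h; e(4)→19·(4−4)≡0=a; j(9)→19·(9−4)≡17=r; b(1)→19·(1−4)≡21=v; w(22)→19·(22−4)≡4=e; u(20)→19·(20−4)≡18=s; f(5)→19·(5−4)≡19=t (all mod 26).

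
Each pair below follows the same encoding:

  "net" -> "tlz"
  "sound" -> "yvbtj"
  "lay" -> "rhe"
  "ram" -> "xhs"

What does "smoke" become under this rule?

The shift depends on letter class: consonant n→t is +6, but vowel e→l is +7. Vowels shift forward by 7 and consonants shift forward by 6.
On smoke: s(cons)+6=y, m(cons)+6=s, o(vowel)+7=v, k(cons)+6=q, e(vowel)+7=l.

ysvql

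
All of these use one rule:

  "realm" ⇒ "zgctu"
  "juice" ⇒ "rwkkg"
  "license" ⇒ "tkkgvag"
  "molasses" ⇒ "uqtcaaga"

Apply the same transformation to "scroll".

The shift depends on letter class: consonant r→z is +8, but vowel e→g is +2. Vowels shift forward by 2 and consonants shift forward by 8.
For scroll: s(cons)+8=a, c(cons)+8=k, r(cons)+8=z, o(vowel)+2=q, l(cons)+8=t, l(cons)+8=t.

akzqtt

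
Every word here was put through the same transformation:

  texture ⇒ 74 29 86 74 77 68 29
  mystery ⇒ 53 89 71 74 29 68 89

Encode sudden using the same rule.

The formula is n = 3×(alphabet index, a=1) + 14.
On sudden: s=19→71, u=21→77, d=4→26, d=4→26, e=5→29, n=14→56.

71 77 26 26 29 56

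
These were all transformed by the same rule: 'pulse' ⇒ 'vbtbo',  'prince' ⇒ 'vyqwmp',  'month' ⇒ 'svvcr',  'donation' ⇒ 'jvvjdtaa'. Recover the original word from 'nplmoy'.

In pulse: p→v is +6, u→b is +7, l→t is +8, s→b is +9 — the shift increases by 1 each position. The shift increases by 1 at each position, starting from +6: 6, 7, 8, ….
Undoing it on nplmoy: n−6=h, p−7=i, l−8=d, m−9=d, o−10=e, y−11=n.

hidden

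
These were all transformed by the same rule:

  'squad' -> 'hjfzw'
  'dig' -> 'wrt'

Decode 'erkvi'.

Each pair mirrors across the alphabet (s↔h, q↔j, u↔f): positions sum to 25. This is the alphabet-reversal cipher (Atbash): a becomes z, b becomes y, etc.
Reversing it on erkvi: e↔v, r↔i, k↔p, v↔e, i↔r.

viper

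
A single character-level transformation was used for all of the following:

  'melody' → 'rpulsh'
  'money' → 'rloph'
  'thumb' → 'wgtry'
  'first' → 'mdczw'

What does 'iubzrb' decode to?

plasma

m(12)→r(17) and e(4)→p(15) fit y≡23x+1 (mod 26); the inverse of 23 mod 26 is 17. Treating letters as 0–25, the rule is x ↦ 23x + 1 (mod 26).
Undoing it on iubzrb: i(8)→17·(8−1)≡15=p; u(20)→17·(20−1)≡11=l; b(1)→17·(1−1)≡0=a; z(25)→17·(25−1)≡18=s; r(17)→17·(17−1)≡12=m; b(1)→17·(1−1)≡0=a (all mod 26).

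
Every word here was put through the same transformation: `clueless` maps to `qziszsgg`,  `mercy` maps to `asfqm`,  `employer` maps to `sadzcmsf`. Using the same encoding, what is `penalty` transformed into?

dsbozhm

Every letter moves 14 places later in the alphabet, wrapping around z→a.
Applying it to penalty: p+14=d, e+14=s, n+14=b, a+14=o, l+14=z, t+14=h, y+14=m.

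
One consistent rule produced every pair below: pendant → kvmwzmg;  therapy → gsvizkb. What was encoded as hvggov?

Each pair mirrors across the alphabet (p↔k, e↔v, n↔m): positions sum to 25. Letters are reflected about the middle of the alphabet (position → 25−position): Atbash.
Undoing it on hvggov: h↔s, v↔e, g↔t, g↔t, o↔l, v↔e.

settle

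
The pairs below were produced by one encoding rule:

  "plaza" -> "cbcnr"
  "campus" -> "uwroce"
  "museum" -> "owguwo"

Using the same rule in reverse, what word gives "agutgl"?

Two steps: reverse the string, then apply a Caesar shift of +2.
Undoing it on agutgl: shift back: a−2=y, g−2=e, u−2=s, t−2=r, g−2=e, l−2=j → yesrej; then reverse → jersey.

jersey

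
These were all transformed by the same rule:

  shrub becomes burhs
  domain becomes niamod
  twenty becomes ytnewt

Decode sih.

his

The output letters match the input read backwards: shrub reversed is burhs. It's just the letters in reverse order.
Decoding sih: then reverse → his.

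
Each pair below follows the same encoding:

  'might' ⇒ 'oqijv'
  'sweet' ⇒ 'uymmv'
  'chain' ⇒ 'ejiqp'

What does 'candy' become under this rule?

eipfa

The shift depends on letter class: consonant m→o is +2, but vowel i→q is +8. Two shifts are in play — +8 for a/e/i/o/u, +2 for every other letter.
On candy: c(cons)+2=e, a(vowel)+8=i, n(cons)+2=p, d(cons)+2=f, y(cons)+2=a.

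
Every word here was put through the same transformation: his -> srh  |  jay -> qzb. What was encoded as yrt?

big

Each pair mirrors across the alphabet (h↔s, i↔r, s↔h): positions sum to 25. This is the alphabet-reversal cipher (Atbash): a becomes z, b becomes y, etc.
Undoing it on yrt: y↔b, r↔i, t↔g.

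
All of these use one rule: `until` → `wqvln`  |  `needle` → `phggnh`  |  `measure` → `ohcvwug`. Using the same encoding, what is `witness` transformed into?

It's a Vigenère-style cipher with numeric key [2,3]: position i shifts by key[i mod 2].
For witness: w+2=y, i+3=l, t+2=v, n+3=q, e+2=g, s+3=v, s+2=u.

ylvqgvu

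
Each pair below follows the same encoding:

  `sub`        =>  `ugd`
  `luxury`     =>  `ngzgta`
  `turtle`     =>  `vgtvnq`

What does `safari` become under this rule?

Vowels shift forward by 12 and consonants shift forward by 2.
On safari: s(cons)+2=u, a(vowel)+12=m, f(cons)+2=h, a(vowel)+12=m, r(cons)+2=t, i(vowel)+12=u.

umhmtu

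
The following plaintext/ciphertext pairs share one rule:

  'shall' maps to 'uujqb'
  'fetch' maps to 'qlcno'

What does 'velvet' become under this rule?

cneune

The output letters match the input read backwards, each shifted +9: shall reversed is llahs. Two steps: reverse the string, then apply a Caesar shift of +9.
Applying it to velvet: reverse → tevlev; then shift: t+9=c, e+9=n, v+9=e, l+9=u, e+9=n, v+9=e.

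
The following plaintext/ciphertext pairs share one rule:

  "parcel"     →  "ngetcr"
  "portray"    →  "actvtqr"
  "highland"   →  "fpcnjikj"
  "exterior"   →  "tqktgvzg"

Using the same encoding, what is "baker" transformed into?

tgmcd

The output letters match the input read backwards, each shifted +2: parcel reversed is lecrap. Read the word backwards and shift each letter +2.
For baker: reverse → rekab; then shift: r+2=t, e+2=g, k+2=m, a+2=c, b+2=d.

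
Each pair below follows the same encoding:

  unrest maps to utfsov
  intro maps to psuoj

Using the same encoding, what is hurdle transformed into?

The output letters match the input read backwards, each shifted +1: unrest reversed is tsernu. Read the word backwards and shift each letter +1.
Applying it to hurdle: reverse → eldruh; then shift: e+1=f, l+1=m, d+1=e, r+1=s, u+1=v, h+1=i.

fmesvi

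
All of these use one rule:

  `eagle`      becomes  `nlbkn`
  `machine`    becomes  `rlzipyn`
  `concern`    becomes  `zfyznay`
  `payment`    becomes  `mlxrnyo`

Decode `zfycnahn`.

e(4)→n(13) and a(0)→l(11) fit y≡7x+11 (mod 26); the inverse of 7 mod 26 is 15. Treating letters as 0–25, the rule is x ↦ 7x + 11 (mod 26).
Reversing it on zfycnahn: z(25)→15·(25−11)≡2=c; f(5)→15·(5−11)≡14=o; y(24)→15·(24−11)≡13=n; c(2)→15·(2−11)≡21=v; n(13)→15·(13−11)≡4=e; a(0)→15·(0−11)≡17=r; h(7)→15·(7−11)≡18=s; n(13)→15·(13−11)≡4=e (all mod 26).

converse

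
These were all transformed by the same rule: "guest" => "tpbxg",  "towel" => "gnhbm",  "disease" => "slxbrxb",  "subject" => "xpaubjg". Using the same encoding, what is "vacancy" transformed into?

yrjrejz

g(6)→t(19) and u(20)→p(15) fit y≡9x+17 (mod 26); the inverse of 9 mod 26 is 3. This is an affine cipher: with a=0,…,z=25, each position x becomes (9x+17) mod 26.
For vacancy: v(21)→9·21+17≡24=y; a(0)→9·0+17≡17=r; c(2)→9·2+17≡9=j; a(0)→9·0+17≡17=r; n(13)→9·13+17≡4=e; c(2)→9·2+17≡9=j; y(24)→9·24+17≡25=z (all mod 26).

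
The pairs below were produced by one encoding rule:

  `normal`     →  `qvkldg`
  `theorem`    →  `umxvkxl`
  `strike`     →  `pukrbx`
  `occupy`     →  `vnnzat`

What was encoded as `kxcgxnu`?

n(13)→q(16) and o(14)→v(21) fit y≡5x+3 (mod 26); the inverse of 5 mod 26 is 21. Each letter's alphabet position (a=0..z=25) is mapped through 5·x+3 mod 26 — an affine cipher.
Reversing it on kxcgxnu: k(10)→21·(10−3)≡17=r; x(23)→21·(23−3)≡4=e; c(2)→21·(2−3)≡5=f; g(6)→21·(6−3)≡11=l; x(23)→21·(23−3)≡4=e; n(13)→21·(13−3)≡2=c; u(20)→21·(20−3)≡19=t (all mod 26).

reflect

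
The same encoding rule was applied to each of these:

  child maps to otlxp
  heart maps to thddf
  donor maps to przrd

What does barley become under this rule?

The shift depends on letter class: consonant c→o is +12, but vowel i→l is +3. Two shifts are in play — +3 for a/e/i/o/u, +12 for every other letter.
On barley: b(cons)+12=n, a(vowel)+3=d, r(cons)+12=d, l(cons)+12=x, e(vowel)+3=h, y(cons)+12=k.

nddxhk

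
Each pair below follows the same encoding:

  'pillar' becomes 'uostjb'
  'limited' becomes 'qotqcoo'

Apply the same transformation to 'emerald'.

jslzjvo

In pillar: p→u is +5, i→o is +6, l→s is +7, l→t is +8 — the shift increases by 1 each position. The shift increases by 1 at each position, starting from +5: 5, 6, 7, ….
For emerald: e+5=j, m+6=s, e+7=l, r+8=z, a+9=j, l+10=v, d+11=o.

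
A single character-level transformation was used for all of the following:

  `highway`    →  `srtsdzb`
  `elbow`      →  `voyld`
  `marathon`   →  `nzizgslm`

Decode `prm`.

Each pair mirrors across the alphabet (h↔s, i↔r, g↔t): positions sum to 25. Letters are reflected about the middle of the alphabet (position → 25−position): Atbash.
Reversing it on prm: p↔k, r↔i, m↔n.

kin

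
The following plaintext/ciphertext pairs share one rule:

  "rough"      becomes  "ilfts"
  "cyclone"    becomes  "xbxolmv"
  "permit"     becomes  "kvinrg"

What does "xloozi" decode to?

collar

Each pair mirrors across the alphabet (r↔i, o↔l, u↔f): positions sum to 25. This is the alphabet-reversal cipher (Atbash): a becomes z, b becomes y, etc.
Reversing it on xloozi: x↔c, l↔o, o↔l, o↔l, z↔a, i↔r.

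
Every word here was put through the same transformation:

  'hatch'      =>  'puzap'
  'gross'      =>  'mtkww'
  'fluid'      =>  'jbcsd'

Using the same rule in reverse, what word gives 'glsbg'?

Treating letters as 0–25, the rule is x ↦ 3x + 20 (mod 26).
Undoing it on glsbg: g(6)→9·(6−20)≡4=e; l(11)→9·(11−20)≡23=x; s(18)→9·(18−20)≡8=i; b(1)→9·(1−20)≡11=l; g(6)→9·(6−20)≡4=e (all mod 26).

exile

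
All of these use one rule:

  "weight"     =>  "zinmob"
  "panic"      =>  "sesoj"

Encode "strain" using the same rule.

In weight: w→z is +3, e→i is +4, i→n is +5, g→m is +6 — the shift increases by 1 each position. Letter i (0-indexed) is shifted by i+3, so successive shifts are 3, 4, 5, ….
Applying it to strain: s+3=v, t+4=x, r+5=w, a+6=g, i+7=p, n+8=v.

vxwgpv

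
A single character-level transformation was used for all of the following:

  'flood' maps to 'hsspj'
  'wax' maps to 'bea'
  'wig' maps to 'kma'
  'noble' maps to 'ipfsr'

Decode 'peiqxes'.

The output letters match the input read backwards, each shifted +4: flood reversed is doolf. The word is reversed, then every letter is shifted forward by 4.
Decoding peiqxes: shift back: p−4=l, e−4=a, i−4=e, q−4=m, x−4=t, e−4=a, s−4=o → laemtao; then reverse → oatmeal.

oatmeal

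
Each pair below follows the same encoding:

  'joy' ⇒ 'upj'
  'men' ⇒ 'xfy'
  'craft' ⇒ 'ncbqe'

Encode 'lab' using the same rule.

The shift depends on letter class: consonant j→u is +11, but vowel o→p is +1. The rule splits by letter class: vowels +1, consonants +11.
On lab: l(cons)+11=w, a(vowel)+1=b, b(cons)+11=m.

wbm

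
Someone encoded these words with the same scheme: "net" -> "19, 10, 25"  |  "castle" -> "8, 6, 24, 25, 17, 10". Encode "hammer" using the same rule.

n is letter #14 and maps to 19: an offset of 5. Letters become their 1-based position plus 5 (so a→6, b→7, …).
On hammer: h=8→13, a=1→6, m=13→18, m=13→18, e=5→10, r=18→23.

13, 6, 18, 18, 10, 23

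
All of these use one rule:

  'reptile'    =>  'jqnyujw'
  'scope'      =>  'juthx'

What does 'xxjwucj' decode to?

The output letters match the input read backwards, each shifted +5: reptile reversed is elitper. The word is reversed, then every letter is shifted forward by 5.
Undoing it on xxjwucj: shift back: x−5=s, x−5=s, j−5=e, w−5=r, u−5=p, c−5=x, j−5=e → sserpxe; then reverse → express.

express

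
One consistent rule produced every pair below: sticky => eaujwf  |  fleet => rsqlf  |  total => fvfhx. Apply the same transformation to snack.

eumjw

Shifts by position in sticky: pos 0: s→e (+12), pos 1: t→a (+7), pos 2: i→u (+12), pos 3: c→j (+7) — repeating every 2. It's a Vigenère-style cipher with numeric key [12,7]: position i shifts by key[i mod 2].
Applying it to snack: s+12=e, n+7=u, a+12=m, c+7=j, k+12=w.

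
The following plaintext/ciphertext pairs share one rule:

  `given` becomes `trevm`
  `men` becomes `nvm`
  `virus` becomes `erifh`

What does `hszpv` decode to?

shake

Each pair mirrors across the alphabet (g↔t, i↔r, v↔e): positions sum to 25. Letters are reflected about the middle of the alphabet (position → 25−position): Atbash.
Undoing it on hszpv: h↔s, s↔h, z↔a, p↔k, v↔e.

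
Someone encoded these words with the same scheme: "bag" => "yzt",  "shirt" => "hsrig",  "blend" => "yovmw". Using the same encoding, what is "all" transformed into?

zoo

Each pair mirrors across the alphabet (b↔y, a↔z, g↔t): positions sum to 25. Letters are reflected about the middle of the alphabet (position → 25−position): Atbash.
On all: a↔z, l↔o, l↔o.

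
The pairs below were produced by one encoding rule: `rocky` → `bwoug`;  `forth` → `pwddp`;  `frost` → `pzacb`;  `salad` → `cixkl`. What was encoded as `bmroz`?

The shifts repeat in a cycle of length 3: positions 0,1,… shift by +10, +8, +12, then the pattern repeats.
Reversing it on bmroz: b−10=r, m−8=e, r−12=f, o−10=e, z−8=r.

refer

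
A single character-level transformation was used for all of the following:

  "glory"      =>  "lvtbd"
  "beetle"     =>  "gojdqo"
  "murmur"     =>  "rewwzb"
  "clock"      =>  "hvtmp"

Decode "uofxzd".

peanut

It's a Vigenère-style cipher with numeric key [5,10]: position i shifts by key[i mod 2].
Undoing it on uofxzd: u−5=p, o−10=e, f−5=a, x−10=n, z−5=u, d−10=t.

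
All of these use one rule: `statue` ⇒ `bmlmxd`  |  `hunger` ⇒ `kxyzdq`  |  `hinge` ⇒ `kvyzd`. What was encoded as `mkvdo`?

thief

s(18)→b(1) and t(19)→m(12) fit y≡11x+11 (mod 26); the inverse of 11 mod 26 is 19. Treating letters as 0–25, the rule is x ↦ 11x + 11 (mod 26).
Decoding mkvdo: m(12)→19·(12−11)≡19=t; k(10)→19·(10−11)≡7=h; v(21)→19·(21−11)≡8=i; d(3)→19·(3−11)≡4=e; o(14)→19·(14−11)≡5=f (all mod 26).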